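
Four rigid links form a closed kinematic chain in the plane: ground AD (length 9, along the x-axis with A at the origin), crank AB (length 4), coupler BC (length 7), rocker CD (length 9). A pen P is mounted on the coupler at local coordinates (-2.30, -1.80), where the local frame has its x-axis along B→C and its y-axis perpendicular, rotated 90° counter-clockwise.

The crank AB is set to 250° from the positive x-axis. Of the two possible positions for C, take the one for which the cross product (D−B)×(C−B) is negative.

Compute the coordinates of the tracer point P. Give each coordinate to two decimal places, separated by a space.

A=(0,0), D=(9.00,0)
B = A + 4.00·(cos250°, sin250°) = (-1.3681, -3.7588)
|BD| = 11.0284
circle(B,7.00) ∩ circle(D,9.00): a=4.0634, h=5.6999
  candidates: C₊=(0.5093,2.9848) cross=62.861; C₋=(4.3947,-7.7325) cross=-62.861
  mode - wants cross < 0 → take C=(4.3947,-7.7325) (cross=-62.861)
ex = (C−B)/|BC| = (0.8233,-0.5677); ey = (0.5677,0.8233)
P = B + -2.30·ex + -1.80·ey = (-4.2834,-3.9350)

-4.28 -3.93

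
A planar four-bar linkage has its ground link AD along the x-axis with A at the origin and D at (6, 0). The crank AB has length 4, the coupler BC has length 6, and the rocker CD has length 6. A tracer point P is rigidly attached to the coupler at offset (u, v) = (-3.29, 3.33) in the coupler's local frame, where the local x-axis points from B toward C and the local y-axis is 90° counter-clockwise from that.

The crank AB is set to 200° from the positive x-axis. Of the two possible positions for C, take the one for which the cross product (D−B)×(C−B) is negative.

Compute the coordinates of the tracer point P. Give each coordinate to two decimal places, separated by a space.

A=(0,0), D=(6.00,0)
B = A + 4.00·(cos200°, sin200°) = (-3.7588, -1.3681)
|BD| = 9.8542
circle(B,6.00) ∩ circle(D,6.00): a=4.9271, h=3.4240
  candidates: C₊=(0.6453,2.7068) cross=33.741; C₋=(1.5960,-4.0749) cross=-33.741
  mode - wants cross < 0 → take C=(1.5960,-4.0749) (cross=-33.741)
ex = (C−B)/|BC| = (0.8925,-0.4511); ey = (0.4511,0.8925)
P = B + -3.29·ex + 3.33·ey = (-5.1927,3.0880)

-5.19 3.09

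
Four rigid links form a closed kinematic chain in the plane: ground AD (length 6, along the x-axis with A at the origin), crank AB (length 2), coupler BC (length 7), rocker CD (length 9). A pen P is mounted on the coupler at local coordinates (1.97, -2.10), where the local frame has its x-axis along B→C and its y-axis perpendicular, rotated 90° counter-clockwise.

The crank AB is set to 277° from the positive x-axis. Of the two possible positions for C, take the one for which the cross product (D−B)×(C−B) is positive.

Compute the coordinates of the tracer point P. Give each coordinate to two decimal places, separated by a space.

1.74 0.48

A=(0,0), D=(6.00,0)
B = A + 2.00·(cos277°, sin277°) = (0.2437, -1.9851)
|BD| = 6.0889
circle(B,7.00) ∩ circle(D,9.00): a=0.4168, h=6.9876
  candidates: C₊=(-1.6403,4.7566) cross=42.547; C₋=(2.9158,-8.4550) cross=-42.547
  mode + wants cross > 0 → take C=(-1.6403,4.7566) (cross=42.547)
ex = (C−B)/|BC| = (-0.2692,0.9631); ey = (-0.9631,-0.2692)
P = B + 1.97·ex + -2.10·ey = (1.7360,0.4774)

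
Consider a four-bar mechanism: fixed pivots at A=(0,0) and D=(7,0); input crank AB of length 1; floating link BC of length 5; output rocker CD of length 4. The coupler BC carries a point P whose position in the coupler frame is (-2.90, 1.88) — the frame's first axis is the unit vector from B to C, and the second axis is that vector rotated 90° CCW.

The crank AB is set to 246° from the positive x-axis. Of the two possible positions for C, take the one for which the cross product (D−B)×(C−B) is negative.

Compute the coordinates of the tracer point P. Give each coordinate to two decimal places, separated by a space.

A=(0,0), D=(7.00,0)
B = A + 1.00·(cos246°, sin246°) = (-0.4067, -0.9135)
|BD| = 7.4629
circle(B,5.00) ∩ circle(D,4.00): a=4.3344, h=2.4926
  candidates: C₊=(3.5900,2.0908) cross=18.602; C₋=(4.2002,-2.8568) cross=-18.602
  mode - wants cross < 0 → take C=(4.2002,-2.8568) (cross=-18.602)
ex = (C−B)/|BC| = (0.9214,-0.3886); ey = (0.3886,0.9214)
P = B + -2.90·ex + 1.88·ey = (-2.3481,1.9457)

-2.35 1.95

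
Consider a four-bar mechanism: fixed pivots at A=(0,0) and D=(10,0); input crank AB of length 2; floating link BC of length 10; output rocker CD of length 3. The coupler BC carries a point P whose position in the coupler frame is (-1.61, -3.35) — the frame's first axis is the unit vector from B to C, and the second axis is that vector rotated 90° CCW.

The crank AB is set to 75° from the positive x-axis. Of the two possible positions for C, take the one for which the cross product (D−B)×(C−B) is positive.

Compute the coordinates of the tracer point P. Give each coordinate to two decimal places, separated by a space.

A=(0,0), D=(10.00,0)
B = A + 2.00·(cos75°, sin75°) = (0.5176, 1.9319)
|BD| = 9.6772
circle(B,10.00) ∩ circle(D,3.00): a=9.5404, h=2.9969
  candidates: C₊=(10.4642,2.9639) cross=29.001; C₋=(9.2677,-2.9093) cross=-29.001
  mode + wants cross > 0 → take C=(10.4642,2.9639) (cross=29.001)
ex = (C−B)/|BC| = (0.9947,0.1032); ey = (-0.1032,0.9947)
P = B + -1.61·ex + -3.35·ey = (-0.7380,-1.5664)

-0.74 -1.57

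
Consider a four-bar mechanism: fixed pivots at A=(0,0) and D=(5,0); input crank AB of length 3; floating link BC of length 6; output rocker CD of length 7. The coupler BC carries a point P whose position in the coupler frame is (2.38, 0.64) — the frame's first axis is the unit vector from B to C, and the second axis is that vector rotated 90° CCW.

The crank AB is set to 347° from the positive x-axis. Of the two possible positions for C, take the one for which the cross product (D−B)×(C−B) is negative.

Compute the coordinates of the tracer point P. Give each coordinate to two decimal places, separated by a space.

A=(0,0), D=(5.00,0)
B = A + 3.00·(cos347°, sin347°) = (2.9231, -0.6749)
|BD| = 2.1838
circle(B,6.00) ∩ circle(D,7.00): a=-1.8846, h=5.6963
  candidates: C₊=(-0.6296,4.1603) cross=12.440; C₋=(2.8911,-6.6748) cross=-12.440
  mode - wants cross < 0 → take C=(2.8911,-6.6748) (cross=-12.440)
ex = (C−B)/|BC| = (-0.0053,-1.0000); ey = (1.0000,-0.0053)
P = B + 2.38·ex + 0.64·ey = (3.5504,-3.0582)

3.55 -3.06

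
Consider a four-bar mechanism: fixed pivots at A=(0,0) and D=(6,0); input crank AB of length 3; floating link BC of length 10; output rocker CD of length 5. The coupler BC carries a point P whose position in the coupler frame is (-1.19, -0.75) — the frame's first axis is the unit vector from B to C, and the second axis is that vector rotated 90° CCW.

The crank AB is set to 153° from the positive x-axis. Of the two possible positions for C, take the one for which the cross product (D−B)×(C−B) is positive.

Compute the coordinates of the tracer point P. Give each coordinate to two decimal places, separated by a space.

-3.51 0.23

A=(0,0), D=(6.00,0)
B = A + 3.00·(cos153°, sin153°) = (-2.6730, 1.3620)
|BD| = 8.7793
circle(B,10.00) ∩ circle(D,5.00): a=8.6611, h=4.9986
  candidates: C₊=(6.6586,4.9564) cross=43.884; C₋=(5.1077,-4.9197) cross=-43.884
  mode + wants cross > 0 → take C=(6.6586,4.9564) (cross=43.884)
ex = (C−B)/|BC| = (0.9332,0.3594); ey = (-0.3594,0.9332)
P = B + -1.19·ex + -0.75·ey = (-3.5139,0.2344)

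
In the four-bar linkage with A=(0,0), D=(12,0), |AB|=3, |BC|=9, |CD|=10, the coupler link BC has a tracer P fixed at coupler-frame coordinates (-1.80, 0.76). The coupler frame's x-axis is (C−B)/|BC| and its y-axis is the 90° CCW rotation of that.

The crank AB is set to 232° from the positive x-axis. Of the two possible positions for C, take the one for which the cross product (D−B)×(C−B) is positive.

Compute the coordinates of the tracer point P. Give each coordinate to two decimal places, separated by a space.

-3.50 -3.40

A=(0,0), D=(12.00,0)
B = A + 3.00·(cos232°, sin232°) = (-1.8470, -2.3640)
|BD| = 14.0473
circle(B,9.00) ∩ circle(D,10.00): a=6.3474, h=6.3805
  candidates: C₊=(3.3361,4.9937) cross=89.629; C₋=(5.4836,-7.5853) cross=-89.629
  mode + wants cross > 0 → take C=(3.3361,4.9937) (cross=89.629)
ex = (C−B)/|BC| = (0.5759,0.8175); ey = (-0.8175,0.5759)
P = B + -1.80·ex + 0.76·ey = (-3.5049,-3.3979)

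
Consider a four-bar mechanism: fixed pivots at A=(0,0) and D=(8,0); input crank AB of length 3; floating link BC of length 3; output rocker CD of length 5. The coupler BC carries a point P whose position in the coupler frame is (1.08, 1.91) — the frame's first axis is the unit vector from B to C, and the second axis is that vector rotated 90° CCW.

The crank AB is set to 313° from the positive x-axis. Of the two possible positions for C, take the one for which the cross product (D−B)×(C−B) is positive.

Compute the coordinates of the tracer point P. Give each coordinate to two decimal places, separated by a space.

A=(0,0), D=(8.00,0)
B = A + 3.00·(cos313°, sin313°) = (2.0460, -2.1941)
|BD| = 6.3454
circle(B,3.00) ∩ circle(D,5.00): a=1.9119, h=2.3118
  candidates: C₊=(3.0406,0.6363) cross=14.669; C₋=(4.6394,-3.7022) cross=-14.669
  mode + wants cross > 0 → take C=(3.0406,0.6363) (cross=14.669)
ex = (C−B)/|BC| = (0.3316,0.9434); ey = (-0.9434,0.3316)
P = B + 1.08·ex + 1.91·ey = (0.6021,-0.5419)

0.60 -0.54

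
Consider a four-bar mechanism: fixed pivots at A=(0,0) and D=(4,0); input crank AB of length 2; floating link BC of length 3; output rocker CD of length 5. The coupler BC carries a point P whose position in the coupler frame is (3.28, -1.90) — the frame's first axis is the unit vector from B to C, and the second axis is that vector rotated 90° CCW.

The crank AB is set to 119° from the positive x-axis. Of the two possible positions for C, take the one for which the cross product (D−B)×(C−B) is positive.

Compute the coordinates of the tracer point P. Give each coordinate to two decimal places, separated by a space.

A=(0,0), D=(4.00,0)
B = A + 2.00·(cos119°, sin119°) = (-0.9696, 1.7492)
|BD| = 5.2685
circle(B,3.00) ∩ circle(D,5.00): a=1.1158, h=2.7848
  candidates: C₊=(1.0075,4.0056) cross=14.672; C₋=(-0.8417,-1.2480) cross=-14.672
  mode + wants cross > 0 → take C=(1.0075,4.0056) (cross=14.672)
ex = (C−B)/|BC| = (0.6590,0.7521); ey = (-0.7521,0.6590)
P = B + 3.28·ex + -1.90·ey = (2.6210,2.9640)

2.62 2.96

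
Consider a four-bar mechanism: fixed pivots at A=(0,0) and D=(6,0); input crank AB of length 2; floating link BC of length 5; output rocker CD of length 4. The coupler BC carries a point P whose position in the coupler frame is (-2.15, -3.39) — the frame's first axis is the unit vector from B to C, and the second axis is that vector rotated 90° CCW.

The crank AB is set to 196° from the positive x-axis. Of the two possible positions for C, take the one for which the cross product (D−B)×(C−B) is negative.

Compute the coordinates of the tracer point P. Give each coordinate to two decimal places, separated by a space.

A=(0,0), D=(6.00,0)
B = A + 2.00·(cos196°, sin196°) = (-1.9225, -0.5513)
|BD| = 7.9417
circle(B,5.00) ∩ circle(D,4.00): a=4.5375, h=2.1003
  candidates: C₊=(2.4582,1.8590) cross=16.680; C₋=(2.7498,-2.3316) cross=-16.680
  mode - wants cross < 0 → take C=(2.7498,-2.3316) (cross=-16.680)
ex = (C−B)/|BC| = (0.9345,-0.3561); ey = (0.3561,0.9345)
P = B + -2.15·ex + -3.39·ey = (-5.1387,-2.9536)

-5.14 -2.95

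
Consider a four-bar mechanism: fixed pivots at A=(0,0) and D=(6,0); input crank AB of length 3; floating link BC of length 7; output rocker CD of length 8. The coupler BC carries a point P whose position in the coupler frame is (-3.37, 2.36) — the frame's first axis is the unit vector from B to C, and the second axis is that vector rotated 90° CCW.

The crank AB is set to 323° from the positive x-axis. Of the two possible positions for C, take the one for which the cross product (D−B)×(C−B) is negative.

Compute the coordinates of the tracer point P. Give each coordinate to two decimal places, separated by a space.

A=(0,0), D=(6.00,0)
B = A + 3.00·(cos323°, sin323°) = (2.3959, -1.8054)
|BD| = 4.0310
circle(B,7.00) ∩ circle(D,8.00): a=0.1549, h=6.9983
  candidates: C₊=(-0.6000,4.5210) cross=28.210; C₋=(5.6689,-7.9931) cross=-28.210
  mode - wants cross < 0 → take C=(5.6689,-7.9931) (cross=-28.210)
ex = (C−B)/|BC| = (0.4676,-0.8840); ey = (0.8840,0.4676)
P = B + -3.37·ex + 2.36·ey = (2.9063,2.2770)

2.91 2.28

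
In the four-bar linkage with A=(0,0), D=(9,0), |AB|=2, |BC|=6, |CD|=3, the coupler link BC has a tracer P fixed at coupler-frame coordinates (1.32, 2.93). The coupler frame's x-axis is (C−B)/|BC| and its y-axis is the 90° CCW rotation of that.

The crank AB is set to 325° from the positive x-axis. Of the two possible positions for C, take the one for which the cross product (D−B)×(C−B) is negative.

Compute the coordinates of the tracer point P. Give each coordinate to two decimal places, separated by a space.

A=(0,0), D=(9.00,0)
B = A + 2.00·(cos325°, sin325°) = (1.6383, -1.1472)
|BD| = 7.4505
circle(B,6.00) ∩ circle(D,3.00): a=5.5372, h=2.3107
  candidates: C₊=(6.7537,1.9885) cross=17.216; C₋=(7.4653,-2.5777) cross=-17.216
  mode - wants cross < 0 → take C=(7.4653,-2.5777) (cross=-17.216)
ex = (C−B)/|BC| = (0.9712,-0.2384); ey = (0.2384,0.9712)
P = B + 1.32·ex + 2.93·ey = (3.6188,1.3836)

3.62 1.38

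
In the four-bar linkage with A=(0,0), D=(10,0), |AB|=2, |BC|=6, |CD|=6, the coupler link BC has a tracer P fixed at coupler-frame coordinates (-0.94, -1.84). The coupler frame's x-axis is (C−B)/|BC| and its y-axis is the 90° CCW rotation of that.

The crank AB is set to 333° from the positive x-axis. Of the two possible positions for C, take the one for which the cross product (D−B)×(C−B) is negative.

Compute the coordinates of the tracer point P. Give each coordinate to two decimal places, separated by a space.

-0.12 -1.71

A=(0,0), D=(10.00,0)
B = A + 2.00·(cos333°, sin333°) = (1.7820, -0.9080)
|BD| = 8.2680
circle(B,6.00) ∩ circle(D,6.00): a=4.1340, h=4.3486
  candidates: C₊=(5.4135,3.8683) cross=35.954; C₋=(6.3686,-4.7763) cross=-35.954
  mode - wants cross < 0 → take C=(6.3686,-4.7763) (cross=-35.954)
ex = (C−B)/|BC| = (0.7644,-0.6447); ey = (0.6447,0.7644)
P = B + -0.94·ex + -1.84·ey = (-0.1228,-1.7085)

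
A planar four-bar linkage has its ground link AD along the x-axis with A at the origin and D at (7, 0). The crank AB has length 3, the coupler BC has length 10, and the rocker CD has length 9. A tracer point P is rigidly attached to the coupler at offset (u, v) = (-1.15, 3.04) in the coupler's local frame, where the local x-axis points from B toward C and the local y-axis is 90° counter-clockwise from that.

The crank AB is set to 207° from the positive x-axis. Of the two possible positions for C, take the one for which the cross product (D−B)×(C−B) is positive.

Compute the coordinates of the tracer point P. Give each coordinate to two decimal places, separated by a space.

-5.90 -0.96

A=(0,0), D=(7.00,0)
B = A + 3.00·(cos207°, sin207°) = (-2.6730, -1.3620)
|BD| = 9.7684
circle(B,10.00) ∩ circle(D,9.00): a=5.8567, h=8.1055
  candidates: C₊=(1.9964,7.4809) cross=79.178; C₋=(4.2566,-8.5717) cross=-79.178
  mode + wants cross > 0 → take C=(1.9964,7.4809) (cross=79.178)
ex = (C−B)/|BC| = (0.4669,0.8843); ey = (-0.8843,0.4669)
P = B + -1.15·ex + 3.04·ey = (-5.8982,-0.9594)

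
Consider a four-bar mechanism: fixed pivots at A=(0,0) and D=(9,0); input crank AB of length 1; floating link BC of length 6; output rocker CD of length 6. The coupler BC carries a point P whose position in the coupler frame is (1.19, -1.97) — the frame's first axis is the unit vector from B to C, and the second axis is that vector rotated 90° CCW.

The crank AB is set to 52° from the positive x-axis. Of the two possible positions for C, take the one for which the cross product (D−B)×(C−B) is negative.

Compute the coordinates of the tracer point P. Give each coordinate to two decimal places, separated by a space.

A=(0,0), D=(9.00,0)
B = A + 1.00·(cos52°, sin52°) = (0.6157, 0.7880)
|BD| = 8.4213
circle(B,6.00) ∩ circle(D,6.00): a=4.2106, h=4.2744
  candidates: C₊=(5.2078,4.6496) cross=35.996; C₋=(4.4079,-3.8616) cross=-35.996
  mode - wants cross < 0 → take C=(4.4079,-3.8616) (cross=-35.996)
ex = (C−B)/|BC| = (0.6320,-0.7749); ey = (0.7749,0.6320)
P = B + 1.19·ex + -1.97·ey = (-0.1589,-1.3793)

-0.16 -1.38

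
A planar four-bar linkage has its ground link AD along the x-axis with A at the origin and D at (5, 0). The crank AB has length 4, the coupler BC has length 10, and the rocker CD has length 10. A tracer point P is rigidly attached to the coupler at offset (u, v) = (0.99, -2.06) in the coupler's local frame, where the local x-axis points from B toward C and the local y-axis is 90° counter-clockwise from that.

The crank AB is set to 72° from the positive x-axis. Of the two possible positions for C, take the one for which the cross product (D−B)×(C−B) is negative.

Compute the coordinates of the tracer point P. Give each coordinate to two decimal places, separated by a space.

A=(0,0), D=(5.00,0)
B = A + 4.00·(cos72°, sin72°) = (1.2361, 3.8042)
|BD| = 5.3516
circle(B,10.00) ∩ circle(D,10.00): a=2.6758, h=9.6354
  candidates: C₊=(9.9674,8.6790) cross=51.564; C₋=(-3.7314,-4.8747) cross=-51.564
  mode - wants cross < 0 → take C=(-3.7314,-4.8747) (cross=-51.564)
ex = (C−B)/|BC| = (-0.4967,-0.8679); ey = (0.8679,-0.4967)
P = B + 0.99·ex + -2.06·ey = (-1.0436,3.9683)

-1.04 3.97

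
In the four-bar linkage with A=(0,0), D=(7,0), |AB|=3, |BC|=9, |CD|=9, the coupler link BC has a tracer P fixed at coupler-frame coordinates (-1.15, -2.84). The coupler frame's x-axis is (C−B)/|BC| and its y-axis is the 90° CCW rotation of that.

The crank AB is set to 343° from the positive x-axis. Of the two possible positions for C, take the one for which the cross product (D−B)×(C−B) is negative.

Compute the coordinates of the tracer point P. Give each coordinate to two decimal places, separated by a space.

-0.19 -1.06

A=(0,0), D=(7.00,0)
B = A + 3.00·(cos343°, sin343°) = (2.8689, -0.8771)
|BD| = 4.2232
circle(B,9.00) ∩ circle(D,9.00): a=2.1116, h=8.7488
  candidates: C₊=(3.1174,8.1195) cross=36.948; C₋=(6.7515,-8.9966) cross=-36.948
  mode - wants cross < 0 → take C=(6.7515,-8.9966) (cross=-36.948)
ex = (C−B)/|BC| = (0.4314,-0.9022); ey = (0.9022,0.4314)
P = B + -1.15·ex + -2.84·ey = (-0.1893,-1.0648)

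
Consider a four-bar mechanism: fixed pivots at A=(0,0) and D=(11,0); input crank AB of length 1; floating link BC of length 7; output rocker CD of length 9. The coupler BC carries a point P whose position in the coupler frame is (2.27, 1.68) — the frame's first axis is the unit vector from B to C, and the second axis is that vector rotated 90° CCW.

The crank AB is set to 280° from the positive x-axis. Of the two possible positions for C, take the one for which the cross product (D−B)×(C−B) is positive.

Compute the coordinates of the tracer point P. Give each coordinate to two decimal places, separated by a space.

A=(0,0), D=(11.00,0)
B = A + 1.00·(cos280°, sin280°) = (0.1736, -0.9848)
|BD| = 10.8711
circle(B,7.00) ∩ circle(D,9.00): a=3.9637, h=5.7697
  candidates: C₊=(3.5984,5.1202) cross=62.722; C₋=(4.6437,-6.3717) cross=-62.722
  mode + wants cross > 0 → take C=(3.5984,5.1202) (cross=62.722)
ex = (C−B)/|BC| = (0.4893,0.8721); ey = (-0.8721,0.4893)
P = B + 2.27·ex + 1.68·ey = (-0.1810,1.8169)

-0.18 1.82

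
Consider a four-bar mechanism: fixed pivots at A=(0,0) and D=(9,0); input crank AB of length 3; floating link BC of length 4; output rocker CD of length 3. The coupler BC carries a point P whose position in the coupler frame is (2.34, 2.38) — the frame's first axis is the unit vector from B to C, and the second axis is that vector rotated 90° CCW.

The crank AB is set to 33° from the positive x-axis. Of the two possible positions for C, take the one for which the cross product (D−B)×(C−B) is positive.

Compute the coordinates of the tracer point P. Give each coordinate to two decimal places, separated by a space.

A=(0,0), D=(9.00,0)
B = A + 3.00·(cos33°, sin33°) = (2.5160, 1.6339)
|BD| = 6.6867
circle(B,4.00) ∩ circle(D,3.00): a=3.8668, h=1.0238
  candidates: C₊=(6.5157,1.6818) cross=6.846; C₋=(6.0154,-0.3037) cross=-6.846
  mode + wants cross > 0 → take C=(6.5157,1.6818) (cross=6.846)
ex = (C−B)/|BC| = (0.9999,0.0120); ey = (-0.0120,0.9999)
P = B + 2.34·ex + 2.38·ey = (4.8274,4.0417)

4.83 4.04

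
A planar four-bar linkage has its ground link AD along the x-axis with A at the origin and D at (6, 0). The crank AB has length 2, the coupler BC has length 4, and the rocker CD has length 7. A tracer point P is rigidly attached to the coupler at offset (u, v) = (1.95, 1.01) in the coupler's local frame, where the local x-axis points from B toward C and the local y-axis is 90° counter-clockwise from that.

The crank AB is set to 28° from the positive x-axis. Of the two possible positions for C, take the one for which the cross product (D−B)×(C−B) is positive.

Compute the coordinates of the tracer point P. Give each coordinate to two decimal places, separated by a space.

A=(0,0), D=(6.00,0)
B = A + 2.00·(cos28°, sin28°) = (1.7659, 0.9389)
|BD| = 4.3370
circle(B,4.00) ∩ circle(D,7.00): a=-1.6360, h=3.6501
  candidates: C₊=(0.9589,4.8567) cross=15.830; C₋=(-0.6216,-2.2704) cross=-15.830
  mode + wants cross > 0 → take C=(0.9589,4.8567) (cross=15.830)
ex = (C−B)/|BC| = (-0.2017,0.9794); ey = (-0.9794,-0.2017)
P = B + 1.95·ex + 1.01·ey = (0.3833,2.6451)

0.38 2.65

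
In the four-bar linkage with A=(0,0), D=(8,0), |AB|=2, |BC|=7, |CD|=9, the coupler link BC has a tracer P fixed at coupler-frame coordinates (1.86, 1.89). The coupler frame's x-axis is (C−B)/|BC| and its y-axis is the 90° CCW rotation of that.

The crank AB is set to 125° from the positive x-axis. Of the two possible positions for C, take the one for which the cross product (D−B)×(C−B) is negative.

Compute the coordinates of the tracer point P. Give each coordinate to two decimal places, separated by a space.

A=(0,0), D=(8.00,0)
B = A + 2.00·(cos125°, sin125°) = (-1.1472, 1.6383)
|BD| = 9.2927
circle(B,7.00) ∩ circle(D,9.00): a=2.9246, h=6.3598
  candidates: C₊=(2.8528,7.3829) cross=59.100; C₋=(0.6104,-5.1375) cross=-59.100
  mode - wants cross < 0 → take C=(0.6104,-5.1375) (cross=-59.100)
ex = (C−B)/|BC| = (0.2511,-0.9680); ey = (0.9680,0.2511)
P = B + 1.86·ex + 1.89·ey = (1.1493,0.3124)

1.15 0.31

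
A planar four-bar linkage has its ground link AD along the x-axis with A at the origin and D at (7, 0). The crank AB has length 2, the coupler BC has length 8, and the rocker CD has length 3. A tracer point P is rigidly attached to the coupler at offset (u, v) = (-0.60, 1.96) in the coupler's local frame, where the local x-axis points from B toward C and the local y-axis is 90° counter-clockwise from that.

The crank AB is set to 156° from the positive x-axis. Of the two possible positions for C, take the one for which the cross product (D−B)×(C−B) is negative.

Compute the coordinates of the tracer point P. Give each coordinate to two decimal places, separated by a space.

A=(0,0), D=(7.00,0)
B = A + 2.00·(cos156°, sin156°) = (-1.8271, 0.8135)
|BD| = 8.8645
circle(B,8.00) ∩ circle(D,3.00): a=7.5345, h=2.6891
  candidates: C₊=(5.9224,2.7998) cross=23.837; C₋=(5.4289,-2.5557) cross=-23.837
  mode - wants cross < 0 → take C=(5.4289,-2.5557) (cross=-23.837)
ex = (C−B)/|BC| = (0.9070,-0.4211); ey = (0.4211,0.9070)
P = B + -0.60·ex + 1.96·ey = (-1.5458,2.8439)

-1.55 2.84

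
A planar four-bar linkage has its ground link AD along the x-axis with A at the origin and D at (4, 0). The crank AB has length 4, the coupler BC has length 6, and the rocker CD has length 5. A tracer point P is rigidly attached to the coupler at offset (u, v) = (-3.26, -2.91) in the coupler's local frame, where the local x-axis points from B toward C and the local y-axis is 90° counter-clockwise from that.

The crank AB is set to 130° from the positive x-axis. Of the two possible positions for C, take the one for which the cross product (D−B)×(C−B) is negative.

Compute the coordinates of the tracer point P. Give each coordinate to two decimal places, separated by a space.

-6.49 5.00

A=(0,0), D=(4.00,0)
B = A + 4.00·(cos130°, sin130°) = (-2.5712, 3.0642)
|BD| = 7.2505
circle(B,6.00) ∩ circle(D,5.00): a=4.3838, h=4.0966
  candidates: C₊=(3.1332,4.9243) cross=29.702; C₋=(-0.3294,-2.5013) cross=-29.702
  mode - wants cross < 0 → take C=(-0.3294,-2.5013) (cross=-29.702)
ex = (C−B)/|BC| = (0.3736,-0.9276); ey = (0.9276,0.3736)
P = B + -3.26·ex + -2.91·ey = (-6.4884,5.0008)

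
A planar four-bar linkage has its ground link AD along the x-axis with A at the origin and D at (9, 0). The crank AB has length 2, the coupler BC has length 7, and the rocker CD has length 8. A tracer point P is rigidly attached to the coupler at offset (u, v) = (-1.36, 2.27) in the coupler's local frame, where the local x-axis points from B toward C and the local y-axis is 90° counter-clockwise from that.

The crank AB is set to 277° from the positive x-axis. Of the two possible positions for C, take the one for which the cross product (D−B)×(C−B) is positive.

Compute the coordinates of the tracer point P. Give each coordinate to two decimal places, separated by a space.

-2.34 -2.55

A=(0,0), D=(9.00,0)
B = A + 2.00·(cos277°, sin277°) = (0.2437, -1.9851)
|BD| = 8.9785
circle(B,7.00) ∩ circle(D,8.00): a=3.6539, h=5.9707
  candidates: C₊=(2.4871,4.6457) cross=53.608; C₋=(5.1273,-7.0002) cross=-53.608
  mode + wants cross > 0 → take C=(2.4871,4.6457) (cross=53.608)
ex = (C−B)/|BC| = (0.3205,0.9473); ey = (-0.9473,0.3205)
P = B + -1.36·ex + 2.27·ey = (-2.3424,-2.5459)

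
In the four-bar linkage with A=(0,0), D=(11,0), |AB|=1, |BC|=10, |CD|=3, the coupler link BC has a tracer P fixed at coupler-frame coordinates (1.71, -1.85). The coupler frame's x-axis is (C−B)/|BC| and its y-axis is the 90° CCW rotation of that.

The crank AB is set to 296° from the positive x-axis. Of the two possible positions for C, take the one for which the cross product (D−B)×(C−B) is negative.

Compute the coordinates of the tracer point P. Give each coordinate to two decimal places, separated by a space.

A=(0,0), D=(11.00,0)
B = A + 1.00·(cos296°, sin296°) = (0.4384, -0.8988)
|BD| = 10.5998
circle(B,10.00) ∩ circle(D,3.00): a=9.5924, h=2.8258
  candidates: C₊=(9.7566,2.7302) cross=29.953; C₋=(10.2359,-2.9011) cross=-29.953
  mode - wants cross < 0 → take C=(10.2359,-2.9011) (cross=-29.953)
ex = (C−B)/|BC| = (0.9797,-0.2002); ey = (0.2002,0.9797)
P = B + 1.71·ex + -1.85·ey = (1.7433,-3.0537)

1.74 -3.05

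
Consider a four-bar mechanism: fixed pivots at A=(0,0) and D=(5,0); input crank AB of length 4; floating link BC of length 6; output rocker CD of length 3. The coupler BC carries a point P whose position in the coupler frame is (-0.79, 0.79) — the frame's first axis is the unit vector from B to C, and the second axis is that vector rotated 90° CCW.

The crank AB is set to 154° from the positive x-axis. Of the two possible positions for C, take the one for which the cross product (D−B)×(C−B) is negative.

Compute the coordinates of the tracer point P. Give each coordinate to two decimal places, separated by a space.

-4.06 2.77

A=(0,0), D=(5.00,0)
B = A + 4.00·(cos154°, sin154°) = (-3.5952, 1.7535)
|BD| = 8.7722
circle(B,6.00) ∩ circle(D,3.00): a=5.9251, h=0.9454
  candidates: C₊=(2.3993,1.4954) cross=8.293; C₋=(2.0213,-0.3572) cross=-8.293
  mode - wants cross < 0 → take C=(2.0213,-0.3572) (cross=-8.293)
ex = (C−B)/|BC| = (0.9361,-0.3518); ey = (0.3518,0.9361)
P = B + -0.79·ex + 0.79·ey = (-4.0568,2.7709)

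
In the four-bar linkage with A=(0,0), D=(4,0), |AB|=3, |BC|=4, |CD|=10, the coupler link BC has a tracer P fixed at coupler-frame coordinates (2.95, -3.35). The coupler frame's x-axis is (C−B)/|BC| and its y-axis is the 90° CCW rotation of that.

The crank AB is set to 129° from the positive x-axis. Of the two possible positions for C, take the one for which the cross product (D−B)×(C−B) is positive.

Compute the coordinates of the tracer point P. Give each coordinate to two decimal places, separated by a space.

-1.10 6.72

A=(0,0), D=(4.00,0)
B = A + 3.00·(cos129°, sin129°) = (-1.8880, 2.3314)
|BD| = 6.3327
circle(B,4.00) ∩ circle(D,10.00): a=-3.4658, h=1.9970
  candidates: C₊=(-4.3751,5.4642) cross=12.647; C₋=(-5.8456,1.7506) cross=-12.647
  mode + wants cross > 0 → take C=(-4.3751,5.4642) (cross=12.647)
ex = (C−B)/|BC| = (-0.6218,0.7832); ey = (-0.7832,-0.6218)
P = B + 2.95·ex + -3.35·ey = (-1.0986,6.7248)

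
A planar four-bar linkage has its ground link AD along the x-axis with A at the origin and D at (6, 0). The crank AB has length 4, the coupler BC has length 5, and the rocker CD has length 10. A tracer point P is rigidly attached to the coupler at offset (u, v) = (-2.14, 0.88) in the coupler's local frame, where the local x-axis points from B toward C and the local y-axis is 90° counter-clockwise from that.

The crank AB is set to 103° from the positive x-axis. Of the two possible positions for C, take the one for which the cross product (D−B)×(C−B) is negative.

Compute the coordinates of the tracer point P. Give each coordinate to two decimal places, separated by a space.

A=(0,0), D=(6.00,0)
B = A + 4.00·(cos103°, sin103°) = (-0.8998, 3.8975)
|BD| = 7.9245
circle(B,5.00) ∩ circle(D,10.00): a=-0.7699, h=4.9404
  candidates: C₊=(0.8596,8.5777) cross=39.150; C₋=(-4.0000,-0.0254) cross=-39.150
  mode - wants cross < 0 → take C=(-4.0000,-0.0254) (cross=-39.150)
ex = (C−B)/|BC| = (-0.6200,-0.7846); ey = (0.7846,-0.6200)
P = B + -2.14·ex + 0.88·ey = (1.1175,5.0308)

1.12 5.03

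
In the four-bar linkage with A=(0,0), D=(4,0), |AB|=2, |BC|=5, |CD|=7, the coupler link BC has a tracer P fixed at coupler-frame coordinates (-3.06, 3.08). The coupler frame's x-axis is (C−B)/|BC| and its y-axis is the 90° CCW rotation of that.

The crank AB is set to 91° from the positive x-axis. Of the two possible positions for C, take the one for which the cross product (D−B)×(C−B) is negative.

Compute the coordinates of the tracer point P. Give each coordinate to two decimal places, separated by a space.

4.18 3.03

A=(0,0), D=(4.00,0)
B = A + 2.00·(cos91°, sin91°) = (-0.0349, 1.9997)
|BD| = 4.5032
circle(B,5.00) ∩ circle(D,7.00): a=-0.4131, h=4.9829
  candidates: C₊=(1.8076,6.6478) cross=22.439; C₋=(-2.6177,-2.2815) cross=-22.439
  mode - wants cross < 0 → take C=(-2.6177,-2.2815) (cross=-22.439)
ex = (C−B)/|BC| = (-0.5166,-0.8562); ey = (0.8562,-0.5166)
P = B + -3.06·ex + 3.08·ey = (4.1830,3.0288)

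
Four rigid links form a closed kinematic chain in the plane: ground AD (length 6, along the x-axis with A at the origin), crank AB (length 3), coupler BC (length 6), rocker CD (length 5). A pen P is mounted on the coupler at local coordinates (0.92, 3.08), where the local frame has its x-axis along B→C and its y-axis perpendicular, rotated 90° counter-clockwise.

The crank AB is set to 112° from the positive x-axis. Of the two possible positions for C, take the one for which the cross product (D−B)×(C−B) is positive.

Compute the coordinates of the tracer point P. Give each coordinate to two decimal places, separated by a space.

A=(0,0), D=(6.00,0)
B = A + 3.00·(cos112°, sin112°) = (-1.1238, 2.7816)
|BD| = 7.6476
circle(B,6.00) ∩ circle(D,5.00): a=4.5430, h=3.9194
  candidates: C₊=(4.5335,4.7801) cross=29.974; C₋=(1.6825,-2.5217) cross=-29.974
  mode + wants cross > 0 → take C=(4.5335,4.7801) (cross=29.974)
ex = (C−B)/|BC| = (0.9429,0.3331); ey = (-0.3331,0.9429)
P = B + 0.92·ex + 3.08·ey = (-1.2823,5.9921)

-1.28 5.99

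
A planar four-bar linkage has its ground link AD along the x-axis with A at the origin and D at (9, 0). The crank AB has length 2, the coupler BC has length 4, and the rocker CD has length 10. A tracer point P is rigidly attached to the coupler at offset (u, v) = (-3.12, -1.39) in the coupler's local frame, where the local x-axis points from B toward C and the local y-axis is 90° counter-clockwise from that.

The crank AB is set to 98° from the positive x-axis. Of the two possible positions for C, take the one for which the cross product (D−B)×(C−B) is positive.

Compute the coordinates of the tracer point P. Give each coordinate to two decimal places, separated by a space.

0.16 -1.41

A=(0,0), D=(9.00,0)
B = A + 2.00·(cos98°, sin98°) = (-0.2783, 1.9805)
|BD| = 9.4874
circle(B,4.00) ∩ circle(D,10.00): a=0.3167, h=3.9874
  candidates: C₊=(0.8638,5.8140) cross=37.830; C₋=(-0.8010,-1.9852) cross=-37.830
  mode + wants cross > 0 → take C=(0.8638,5.8140) (cross=37.830)
ex = (C−B)/|BC| = (0.2855,0.9584); ey = (-0.9584,0.2855)
P = B + -3.12·ex + -1.39·ey = (0.1629,-1.4065)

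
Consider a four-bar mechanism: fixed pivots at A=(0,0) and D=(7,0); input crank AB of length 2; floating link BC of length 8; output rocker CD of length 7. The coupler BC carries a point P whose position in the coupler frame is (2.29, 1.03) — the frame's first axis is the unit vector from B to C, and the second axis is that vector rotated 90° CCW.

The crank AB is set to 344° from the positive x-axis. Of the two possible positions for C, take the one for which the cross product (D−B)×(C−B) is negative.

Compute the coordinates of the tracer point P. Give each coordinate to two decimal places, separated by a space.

4.11 -1.78

A=(0,0), D=(7.00,0)
B = A + 2.00·(cos344°, sin344°) = (1.9225, -0.5513)
|BD| = 5.1073
circle(B,8.00) ∩ circle(D,7.00): a=4.0221, h=6.9154
  candidates: C₊=(5.1747,6.7578) cross=35.319; C₋=(6.6676,-6.9921) cross=-35.319
  mode - wants cross < 0 → take C=(6.6676,-6.9921) (cross=-35.319)
ex = (C−B)/|BC| = (0.5931,-0.8051); ey = (0.8051,0.5931)
P = B + 2.29·ex + 1.03·ey = (4.1101,-1.7840)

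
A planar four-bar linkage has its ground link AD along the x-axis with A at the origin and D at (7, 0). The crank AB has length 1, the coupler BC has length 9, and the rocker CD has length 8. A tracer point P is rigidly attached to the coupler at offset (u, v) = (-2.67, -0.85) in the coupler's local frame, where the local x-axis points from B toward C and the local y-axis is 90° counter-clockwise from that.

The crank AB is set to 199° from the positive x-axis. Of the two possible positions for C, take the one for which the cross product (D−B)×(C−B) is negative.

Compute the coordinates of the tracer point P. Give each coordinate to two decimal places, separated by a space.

-3.22 1.32

A=(0,0), D=(7.00,0)
B = A + 1.00·(cos199°, sin199°) = (-0.9455, -0.3256)
|BD| = 7.9522
circle(B,9.00) ∩ circle(D,8.00): a=5.0450, h=7.4531
  candidates: C₊=(3.7901,7.3278) cross=59.268; C₋=(4.4004,-7.5658) cross=-59.268
  mode - wants cross < 0 → take C=(4.4004,-7.5658) (cross=-59.268)
ex = (C−B)/|BC| = (0.5940,-0.8045); ey = (0.8045,0.5940)
P = B + -2.67·ex + -0.85·ey = (-3.2153,1.3175)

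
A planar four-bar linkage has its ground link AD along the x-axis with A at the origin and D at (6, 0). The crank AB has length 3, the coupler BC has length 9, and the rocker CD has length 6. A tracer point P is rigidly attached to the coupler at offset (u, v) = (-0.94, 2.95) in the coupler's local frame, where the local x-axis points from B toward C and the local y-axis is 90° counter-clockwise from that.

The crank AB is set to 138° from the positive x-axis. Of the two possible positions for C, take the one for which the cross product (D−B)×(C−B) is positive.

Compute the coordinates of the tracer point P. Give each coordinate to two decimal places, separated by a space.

-4.38 4.23

A=(0,0), D=(6.00,0)
B = A + 3.00·(cos138°, sin138°) = (-2.2294, 2.0074)
|BD| = 8.4707
circle(B,9.00) ∩ circle(D,6.00): a=6.8916, h=5.7885
  candidates: C₊=(5.8376,5.9978) cross=49.032; C₋=(3.0941,-5.2493) cross=-49.032
  mode + wants cross > 0 → take C=(5.8376,5.9978) (cross=49.032)
ex = (C−B)/|BC| = (0.8963,0.4434); ey = (-0.4434,0.8963)
P = B + -0.94·ex + 2.95·ey = (-4.3800,4.2348)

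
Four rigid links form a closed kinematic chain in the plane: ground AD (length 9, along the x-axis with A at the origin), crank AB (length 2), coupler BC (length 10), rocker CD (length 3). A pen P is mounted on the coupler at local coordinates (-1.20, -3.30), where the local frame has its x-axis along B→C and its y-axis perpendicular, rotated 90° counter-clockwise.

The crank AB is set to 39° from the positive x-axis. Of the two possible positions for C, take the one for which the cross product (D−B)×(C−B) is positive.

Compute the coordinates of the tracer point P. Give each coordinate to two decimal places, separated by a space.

0.46 -2.08

A=(0,0), D=(9.00,0)
B = A + 2.00·(cos39°, sin39°) = (1.5543, 1.2586)
|BD| = 7.5513
circle(B,10.00) ∩ circle(D,3.00): a=9.8011, h=1.9846
  candidates: C₊=(11.5491,1.5819) cross=14.986; C₋=(10.8875,-2.3318) cross=-14.986
  mode + wants cross > 0 → take C=(11.5491,1.5819) (cross=14.986)
ex = (C−B)/|BC| = (0.9995,0.0323); ey = (-0.0323,0.9995)
P = B + -1.20·ex + -3.30·ey = (0.4616,-2.0784)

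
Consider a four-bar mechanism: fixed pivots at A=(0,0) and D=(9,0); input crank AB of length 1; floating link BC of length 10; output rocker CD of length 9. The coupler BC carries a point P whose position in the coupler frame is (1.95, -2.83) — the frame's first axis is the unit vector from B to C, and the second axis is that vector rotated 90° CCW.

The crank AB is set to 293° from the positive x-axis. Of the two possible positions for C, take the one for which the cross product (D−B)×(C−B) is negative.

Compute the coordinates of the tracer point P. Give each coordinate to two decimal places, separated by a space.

A=(0,0), D=(9.00,0)
B = A + 1.00·(cos293°, sin293°) = (0.3907, -0.9205)
|BD| = 8.6583
circle(B,10.00) ∩ circle(D,9.00): a=5.4264, h=8.3997
  candidates: C₊=(4.8934,8.0085) cross=72.727; C₋=(6.6794,-8.6957) cross=-72.727
  mode - wants cross < 0 → take C=(6.6794,-8.6957) (cross=-72.727)
ex = (C−B)/|BC| = (0.6289,-0.7775); ey = (0.7775,0.6289)
P = B + 1.95·ex + -2.83·ey = (-0.5834,-4.2163)

-0.58 -4.22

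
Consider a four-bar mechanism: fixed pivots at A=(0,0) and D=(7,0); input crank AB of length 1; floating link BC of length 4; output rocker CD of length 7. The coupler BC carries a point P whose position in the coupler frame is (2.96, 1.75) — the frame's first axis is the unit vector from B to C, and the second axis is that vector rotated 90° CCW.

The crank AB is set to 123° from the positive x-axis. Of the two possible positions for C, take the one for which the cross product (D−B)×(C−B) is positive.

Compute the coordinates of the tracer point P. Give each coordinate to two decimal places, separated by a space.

-0.56 4.28

A=(0,0), D=(7.00,0)
B = A + 1.00·(cos123°, sin123°) = (-0.5446, 0.8387)
|BD| = 7.5911
circle(B,4.00) ∩ circle(D,7.00): a=1.6220, h=3.6564
  candidates: C₊=(1.4714,4.2935) cross=27.756; C₋=(0.6634,-2.9745) cross=-27.756
  mode + wants cross > 0 → take C=(1.4714,4.2935) (cross=27.756)
ex = (C−B)/|BC| = (0.5040,0.8637); ey = (-0.8637,0.5040)
P = B + 2.96·ex + 1.75·ey = (-0.5643,4.2772)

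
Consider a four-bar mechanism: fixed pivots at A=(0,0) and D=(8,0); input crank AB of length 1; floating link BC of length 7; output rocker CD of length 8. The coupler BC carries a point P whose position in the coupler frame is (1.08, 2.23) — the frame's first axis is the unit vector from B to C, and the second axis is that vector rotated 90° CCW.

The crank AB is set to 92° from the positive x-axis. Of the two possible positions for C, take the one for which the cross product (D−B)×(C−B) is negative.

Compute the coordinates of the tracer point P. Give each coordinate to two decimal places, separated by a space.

2.43 0.72

A=(0,0), D=(8.00,0)
B = A + 1.00·(cos92°, sin92°) = (-0.0349, 0.9994)
|BD| = 8.0968
circle(B,7.00) ∩ circle(D,8.00): a=3.1221, h=6.2652
  candidates: C₊=(3.8367,6.8313) cross=50.728; C₋=(2.2900,-5.6032) cross=-50.728
  mode - wants cross < 0 → take C=(2.2900,-5.6032) (cross=-50.728)
ex = (C−B)/|BC| = (0.3321,-0.9432); ey = (0.9432,0.3321)
P = B + 1.08·ex + 2.23·ey = (2.4272,0.7214)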